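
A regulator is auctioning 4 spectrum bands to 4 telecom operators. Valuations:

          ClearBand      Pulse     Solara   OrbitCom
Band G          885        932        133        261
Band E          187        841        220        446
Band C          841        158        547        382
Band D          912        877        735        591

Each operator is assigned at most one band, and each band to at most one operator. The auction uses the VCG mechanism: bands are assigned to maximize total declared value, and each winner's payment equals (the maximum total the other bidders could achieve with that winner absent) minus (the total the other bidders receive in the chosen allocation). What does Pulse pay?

Pulse pays $44M.

Efficient allocation: ClearBand→Band C ($841M), Pulse→Band G ($932M), Solara→Band D ($735M), OrbitCom→Band E ($446M); total welfare W = $2954M.
Pulse receives Band G at value $932M, so the others get W − 932 = $2022M.
Without Pulse: best allocation of the remaining 3 bidders over all 4 bands is ClearBand→Band G ($885M), Solara→Band D ($735M), OrbitCom→Band E ($446M), total $2066M.
VCG payment = (others' best without Pulse) − (others' welfare with Pulse) = 2066 − 2022 = $44M.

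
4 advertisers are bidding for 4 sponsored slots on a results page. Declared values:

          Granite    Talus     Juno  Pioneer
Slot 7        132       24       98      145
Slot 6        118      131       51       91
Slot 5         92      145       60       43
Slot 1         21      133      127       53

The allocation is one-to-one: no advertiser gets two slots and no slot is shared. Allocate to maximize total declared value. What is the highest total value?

Optimal: Granite→Slot 6 ($118), Talus→Slot 5 ($145), Juno→Slot 1 ($127), Pioneer→Slot 7 ($145) — total 118+145+127+145 = $535.
Row-greedy (each advertiser in turn takes its best remaining slot) gives $495, worse by 40.
Next-best assignment: Granite→Slot 7, Talus→Slot 5, Juno→Slot 1, Pioneer→Slot 6 = $495.
Swapping Talus↔Granite (Talus→Slot 6 $131, Granite→Slot 5 $92) loses 40.
Every other assignment is strictly worse.

Maximum total: $535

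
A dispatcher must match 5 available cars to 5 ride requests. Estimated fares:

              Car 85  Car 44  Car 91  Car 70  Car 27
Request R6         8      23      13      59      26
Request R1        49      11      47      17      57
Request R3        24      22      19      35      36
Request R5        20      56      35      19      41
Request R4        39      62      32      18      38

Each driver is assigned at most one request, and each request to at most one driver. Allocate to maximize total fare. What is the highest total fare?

Max total: $241

Optimal: Car 85→Request R1 ($49), Car 44→Request R4 ($62), Car 91→Request R5 ($35), Car 70→Request R6 ($59), Car 27→Request R3 ($36) — total 49+62+35+59+36 = $241.
Column-greedy (each request in turn goes to its best remaining driver) gives $228, worse by 13.
Next-best assignment: Car 85→Request R3, Car 44→Request R4, Car 91→Request R5, Car 70→Request R6, Car 27→Request R1 = $237.
Swapping Car 70↔Car 91 (Car 70→Request R5 $19, Car 91→Request R6 $13) loses 62.
Every other assignment is strictly worse.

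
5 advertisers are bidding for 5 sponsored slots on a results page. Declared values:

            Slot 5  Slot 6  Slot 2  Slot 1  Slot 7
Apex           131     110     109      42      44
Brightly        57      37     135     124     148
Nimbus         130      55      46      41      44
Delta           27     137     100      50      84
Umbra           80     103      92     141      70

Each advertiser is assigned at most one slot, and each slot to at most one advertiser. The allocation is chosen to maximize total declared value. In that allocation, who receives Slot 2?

Apex receives Slot 2.

Optimal: Apex→Slot 2 ($109), Brightly→Slot 7 ($148), Nimbus→Slot 5 ($130), Delta→Slot 6 ($137), Umbra→Slot 1 ($141) — total 109+148+130+137+141 = $665.
Max-entry greedy (repeatedly take the single best remaining cell) gives $603, worse by 62.
Apex's own top slot is Slot 5 ($131), but forcing Apex→Slot 5 and reassigning the rest optimally gives only $603 — worse by 62.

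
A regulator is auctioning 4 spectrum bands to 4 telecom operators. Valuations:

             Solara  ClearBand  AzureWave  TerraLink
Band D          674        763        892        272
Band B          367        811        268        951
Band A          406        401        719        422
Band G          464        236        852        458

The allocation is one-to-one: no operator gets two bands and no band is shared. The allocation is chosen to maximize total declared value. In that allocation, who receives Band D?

ClearBand receives Band D.

Optimal: Solara→Band A ($406M), ClearBand→Band D ($763M), AzureWave→Band G ($852M), TerraLink→Band B ($951M) — total 406+763+852+951 = $2972M.
Max-entry greedy (repeatedly take the single best remaining cell) gives $2708M, worse by 264.
ClearBand's own top band is Band B ($811M), but forcing ClearBand→Band B and reassigning the rest optimally gives only $2759M — worse by 213.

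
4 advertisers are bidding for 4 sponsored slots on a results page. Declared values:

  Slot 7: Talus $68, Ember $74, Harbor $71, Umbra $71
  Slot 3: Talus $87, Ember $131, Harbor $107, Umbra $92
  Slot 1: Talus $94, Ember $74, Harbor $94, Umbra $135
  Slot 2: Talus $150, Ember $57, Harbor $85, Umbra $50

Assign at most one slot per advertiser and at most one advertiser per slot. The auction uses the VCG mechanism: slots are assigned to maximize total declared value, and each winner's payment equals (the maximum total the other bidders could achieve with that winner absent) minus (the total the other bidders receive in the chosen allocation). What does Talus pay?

Talus pays $14.

Efficient allocation: Talus→Slot 2 ($150), Ember→Slot 3 ($131), Harbor→Slot 7 ($71), Umbra→Slot 1 ($135); total welfare W = $487.
Talus receives Slot 2 at value $150, so the others get W − 150 = $337.
Without Talus: best allocation of the remaining 3 bidders over all 4 slots is Ember→Slot 3 ($131), Harbor→Slot 2 ($85), Umbra→Slot 1 ($135), total $351.
VCG payment = (others' best without Talus) − (others' welfare with Talus) = 351 − 337 = $14.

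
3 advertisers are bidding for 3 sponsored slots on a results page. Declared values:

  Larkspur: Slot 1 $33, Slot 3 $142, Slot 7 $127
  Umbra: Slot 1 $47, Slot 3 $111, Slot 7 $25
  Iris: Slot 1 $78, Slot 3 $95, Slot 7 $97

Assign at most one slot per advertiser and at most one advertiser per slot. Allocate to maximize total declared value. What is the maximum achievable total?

This is a one-to-one assignment (maximum-weight bipartite matching).
Optimal: Larkspur→Slot 7 ($127), Umbra→Slot 3 ($111), Iris→Slot 1 ($78) — total 127+111+78 = $316.
Row-greedy (each advertiser in turn takes its best remaining slot) gives $286, worse by 30.
Next-best assignment: Larkspur→Slot 3, Umbra→Slot 1, Iris→Slot 7 = $286.

Maximum total: $316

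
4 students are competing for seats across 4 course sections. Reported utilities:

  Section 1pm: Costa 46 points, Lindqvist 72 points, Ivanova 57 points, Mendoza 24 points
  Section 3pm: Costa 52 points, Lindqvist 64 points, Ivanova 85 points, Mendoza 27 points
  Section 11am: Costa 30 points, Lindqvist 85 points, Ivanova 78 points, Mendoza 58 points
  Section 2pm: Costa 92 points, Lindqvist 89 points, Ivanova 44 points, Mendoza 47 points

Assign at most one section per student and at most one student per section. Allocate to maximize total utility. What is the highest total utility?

Maximum total: 307 points

This is a one-to-one assignment (maximum-weight bipartite matching).
Optimal: Costa→Section 2pm (92 points), Lindqvist→Section 1pm (72 points), Ivanova→Section 3pm (85 points), Mendoza→Section 11am (58 points) — total 92+72+85+58 = 307 points.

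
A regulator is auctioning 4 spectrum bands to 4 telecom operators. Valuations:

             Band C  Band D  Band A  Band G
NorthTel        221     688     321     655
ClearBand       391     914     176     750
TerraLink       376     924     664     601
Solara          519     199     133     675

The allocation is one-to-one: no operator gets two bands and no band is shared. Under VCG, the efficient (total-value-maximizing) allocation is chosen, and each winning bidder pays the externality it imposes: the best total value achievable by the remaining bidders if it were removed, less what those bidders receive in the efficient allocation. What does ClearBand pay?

ClearBand pays $260M.

Efficient allocation: NorthTel→Band G ($655M), ClearBand→Band D ($914M), TerraLink→Band A ($664M), Solara→Band C ($519M); total welfare W = $2752M.
ClearBand receives Band D at value $914M, so the others get W − 914 = $1838M.
Without ClearBand: best allocation of the remaining 3 bidders over all 4 bands is NorthTel→Band G ($655M), TerraLink→Band D ($924M), Solara→Band C ($519M), total $2098M.
VCG payment = (others' best without ClearBand) − (others' welfare with ClearBand) = 2098 − 1838 = $260M.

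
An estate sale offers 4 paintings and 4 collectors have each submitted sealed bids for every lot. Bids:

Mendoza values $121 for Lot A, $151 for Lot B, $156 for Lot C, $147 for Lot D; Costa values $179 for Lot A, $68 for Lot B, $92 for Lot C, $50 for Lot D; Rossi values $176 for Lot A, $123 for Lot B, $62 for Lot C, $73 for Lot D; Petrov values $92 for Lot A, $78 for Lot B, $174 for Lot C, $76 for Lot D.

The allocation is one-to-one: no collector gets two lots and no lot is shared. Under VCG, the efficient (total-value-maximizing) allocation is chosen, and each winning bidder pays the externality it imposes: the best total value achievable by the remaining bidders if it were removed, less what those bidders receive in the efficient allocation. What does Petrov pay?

Efficient allocation: Mendoza→Lot D ($147), Costa→Lot A ($179), Rossi→Lot B ($123), Petrov→Lot C ($174); total welfare W = $623.
Petrov receives Lot C at value $174, so the others get W − 174 = $449.
Without Petrov: best allocation of the remaining 3 bidders over all 4 lots is Mendoza→Lot C ($156), Costa→Lot A ($179), Rossi→Lot B ($123), total $458.
VCG payment = (others' best without Petrov) − (others' welfare with Petrov) = 458 − 449 = $9.

Petrov pays $9.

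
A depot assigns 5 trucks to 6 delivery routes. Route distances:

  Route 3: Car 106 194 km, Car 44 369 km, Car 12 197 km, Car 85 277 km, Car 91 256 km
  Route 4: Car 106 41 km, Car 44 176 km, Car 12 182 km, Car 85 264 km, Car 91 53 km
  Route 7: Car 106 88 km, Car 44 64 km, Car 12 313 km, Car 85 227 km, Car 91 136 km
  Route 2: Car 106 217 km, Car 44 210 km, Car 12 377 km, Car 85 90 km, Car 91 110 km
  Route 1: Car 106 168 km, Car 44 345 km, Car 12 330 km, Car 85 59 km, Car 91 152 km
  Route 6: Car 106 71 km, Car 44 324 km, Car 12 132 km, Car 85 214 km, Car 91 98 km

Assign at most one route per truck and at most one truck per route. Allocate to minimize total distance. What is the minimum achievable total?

Optimal: Car 106→Route 4 (41 km), Car 44→Route 7 (64 km), Car 12→Route 6 (132 km), Car 85→Route 1 (59 km), Car 91→Route 2 (110 km) — total 41+64+132+59+110 = 406 km.
Min-entry greedy (repeatedly take the single cheapest remaining cell) gives 459 km, worse by 53.

Minimum total: 406 km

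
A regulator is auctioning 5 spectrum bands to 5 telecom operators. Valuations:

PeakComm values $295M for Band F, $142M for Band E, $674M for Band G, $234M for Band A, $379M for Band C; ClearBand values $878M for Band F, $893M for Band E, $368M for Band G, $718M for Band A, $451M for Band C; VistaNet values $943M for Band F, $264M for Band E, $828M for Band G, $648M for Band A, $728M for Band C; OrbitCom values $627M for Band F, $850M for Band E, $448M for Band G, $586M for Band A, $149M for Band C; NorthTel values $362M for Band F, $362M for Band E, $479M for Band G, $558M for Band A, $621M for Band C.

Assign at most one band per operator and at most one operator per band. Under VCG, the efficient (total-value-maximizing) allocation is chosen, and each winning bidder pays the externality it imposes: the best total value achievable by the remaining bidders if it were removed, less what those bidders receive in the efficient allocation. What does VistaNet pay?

Efficient allocation: PeakComm→Band G ($674M), ClearBand→Band A ($718M), VistaNet→Band F ($943M), OrbitCom→Band E ($850M), NorthTel→Band C ($621M); total welfare W = $3806M.
VistaNet receives Band F at value $943M, so the others get W − 943 = $2863M.
Without VistaNet: best allocation of the remaining 4 bidders over all 5 bands is PeakComm→Band G ($674M), ClearBand→Band F ($878M), OrbitCom→Band E ($850M), NorthTel→Band C ($621M), total $3023M.
VCG payment = (others' best without VistaNet) − (others' welfare with VistaNet) = 3023 − 2863 = $160M.

VistaNet pays $160M.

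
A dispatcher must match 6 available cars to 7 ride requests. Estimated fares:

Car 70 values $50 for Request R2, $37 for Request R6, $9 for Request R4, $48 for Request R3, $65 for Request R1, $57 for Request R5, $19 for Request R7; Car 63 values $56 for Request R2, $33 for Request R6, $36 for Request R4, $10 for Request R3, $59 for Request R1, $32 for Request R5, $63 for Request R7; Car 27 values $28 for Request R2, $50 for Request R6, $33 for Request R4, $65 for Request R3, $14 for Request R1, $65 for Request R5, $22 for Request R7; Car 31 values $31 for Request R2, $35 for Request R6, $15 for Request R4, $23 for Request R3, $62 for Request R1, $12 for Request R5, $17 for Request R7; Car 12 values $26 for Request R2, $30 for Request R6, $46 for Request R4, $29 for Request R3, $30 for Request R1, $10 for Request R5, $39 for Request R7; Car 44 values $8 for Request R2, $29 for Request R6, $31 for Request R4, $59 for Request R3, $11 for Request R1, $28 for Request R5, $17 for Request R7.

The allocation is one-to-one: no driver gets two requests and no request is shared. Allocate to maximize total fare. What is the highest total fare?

Maximum total: $345

This is a one-to-one assignment (maximum-weight bipartite matching).
Optimal: Car 70→Request R2 ($50), Car 63→Request R7 ($63), Car 27→Request R5 ($65), Car 31→Request R1 ($62), Car 12→Request R4 ($46), Car 44→Request R3 ($59) — total 50+63+65+62+46+59 = $345.
Max-entry greedy (repeatedly take the single best remaining cell) gives $302, worse by 43.
Next-best assignment: Car 70→Request R5, Car 63→Request R7, Car 27→Request R6, Car 31→Request R1, Car 12→Request R4, Car 44→Request R3 = $337.
Swapping Car 31↔Car 27 (Car 31→Request R5 $12, Car 27→Request R1 $14) loses 101.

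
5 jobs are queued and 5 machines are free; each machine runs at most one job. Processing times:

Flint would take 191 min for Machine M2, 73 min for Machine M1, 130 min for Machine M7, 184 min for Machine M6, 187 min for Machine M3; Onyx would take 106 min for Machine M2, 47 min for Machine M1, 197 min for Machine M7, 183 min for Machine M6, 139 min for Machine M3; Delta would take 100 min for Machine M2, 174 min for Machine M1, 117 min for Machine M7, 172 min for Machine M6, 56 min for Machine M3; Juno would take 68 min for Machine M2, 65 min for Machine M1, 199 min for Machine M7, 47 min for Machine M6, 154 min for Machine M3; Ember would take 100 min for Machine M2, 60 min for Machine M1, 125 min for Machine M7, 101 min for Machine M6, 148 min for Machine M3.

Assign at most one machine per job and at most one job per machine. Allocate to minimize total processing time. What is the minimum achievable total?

Treat this as an assignment problem: match each job to one machine.
Optimal: Flint→Machine M7 (130 min), Onyx→Machine M1 (47 min), Delta→Machine M3 (56 min), Juno→Machine M6 (47 min), Ember→Machine M2 (100 min) — total 130+47+56+47+100 = 380 min.
Next-best assignment: Flint→Machine M7, Onyx→Machine M2, Delta→Machine M3, Juno→Machine M6, Ember→Machine M1 = 399 min.
No other one-to-one assignment undercuts 380 min.

Minimum total: 380 min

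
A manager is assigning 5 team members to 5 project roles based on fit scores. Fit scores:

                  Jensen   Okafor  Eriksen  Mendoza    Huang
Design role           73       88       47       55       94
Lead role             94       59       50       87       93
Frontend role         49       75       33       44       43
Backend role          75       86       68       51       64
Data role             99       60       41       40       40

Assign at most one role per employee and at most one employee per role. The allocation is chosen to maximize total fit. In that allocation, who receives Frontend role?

Okafor receives Frontend role.

Treat this as an assignment problem: match each employee to one role.
Optimal: Jensen→Data role (99 pts), Okafor→Frontend role (75 pts), Eriksen→Backend role (68 pts), Mendoza→Lead role (87 pts), Huang→Design role (94 pts) — total 99+75+68+87+94 = 423 pts.
Max-entry greedy (repeatedly take the single best remaining cell) gives 399 pts, worse by 24.
Swapping Eriksen↔Huang (Eriksen→Design role 47 pts, Huang→Backend role 64 pts) loses 51.
Okafor's own top role is Design role (88 pts), but forcing Okafor→Design role and reassigning the rest optimally gives only 392 pts — worse by 31.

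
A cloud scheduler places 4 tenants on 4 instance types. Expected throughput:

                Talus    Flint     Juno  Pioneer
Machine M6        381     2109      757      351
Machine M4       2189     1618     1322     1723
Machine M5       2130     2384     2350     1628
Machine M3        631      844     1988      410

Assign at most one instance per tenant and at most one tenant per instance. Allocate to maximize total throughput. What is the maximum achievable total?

Max total: 7950 ops/s

Optimal: Talus→Machine M5 (2130 ops/s), Flint→Machine M6 (2109 ops/s), Juno→Machine M3 (1988 ops/s), Pioneer→Machine M4 (1723 ops/s) — total 2130+2109+1988+1723 = 7950 ops/s.
Max-entry greedy (repeatedly take the single best remaining cell) gives 6912 ops/s, worse by 1038.
Next-best assignment: Talus→Machine M4, Flint→Machine M6, Juno→Machine M3, Pioneer→Machine M5 = 7914 ops/s.
Swapping Juno↔Flint (Juno→Machine M6 757 ops/s, Flint→Machine M3 844 ops/s) loses 2496.
Checked against all permutations: 7950 ops/s is optimal.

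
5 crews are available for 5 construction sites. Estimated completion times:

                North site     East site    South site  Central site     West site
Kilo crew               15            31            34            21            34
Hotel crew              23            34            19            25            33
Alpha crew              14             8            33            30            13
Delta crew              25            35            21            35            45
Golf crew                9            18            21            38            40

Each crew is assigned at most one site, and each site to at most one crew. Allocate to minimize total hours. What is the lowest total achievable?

Treat this as an assignment problem: match each crew to one site.
Optimal: Kilo crew→North site (15 hours), Hotel crew→Central site (25 hours), Alpha crew→West site (13 hours), Delta crew→South site (21 hours), Golf crew→East site (18 hours) — total 15+25+13+21+18 = 92 hours.
Min-entry greedy (repeatedly take the single cheapest remaining cell) gives 102 hours, worse by 10.
Swapping Golf crew↔Kilo crew (Golf crew→North site 9 hours, Kilo crew→East site 31 hours) adds 7.

Minimum total: 92 hours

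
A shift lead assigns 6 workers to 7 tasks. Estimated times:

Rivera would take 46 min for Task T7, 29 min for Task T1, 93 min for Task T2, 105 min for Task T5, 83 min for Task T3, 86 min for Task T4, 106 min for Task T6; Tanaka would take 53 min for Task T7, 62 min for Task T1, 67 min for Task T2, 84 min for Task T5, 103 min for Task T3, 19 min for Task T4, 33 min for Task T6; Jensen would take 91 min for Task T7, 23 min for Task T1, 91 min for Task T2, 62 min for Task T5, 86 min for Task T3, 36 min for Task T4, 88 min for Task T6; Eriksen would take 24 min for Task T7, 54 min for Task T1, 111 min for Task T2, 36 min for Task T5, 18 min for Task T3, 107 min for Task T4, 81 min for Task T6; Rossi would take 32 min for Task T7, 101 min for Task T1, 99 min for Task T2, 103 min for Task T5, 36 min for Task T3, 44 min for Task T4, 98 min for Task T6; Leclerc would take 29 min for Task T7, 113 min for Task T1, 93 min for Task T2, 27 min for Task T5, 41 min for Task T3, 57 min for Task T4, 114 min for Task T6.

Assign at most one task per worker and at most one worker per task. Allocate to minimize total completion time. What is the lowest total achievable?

Min total: 175 min

This is the linear assignment problem.
Optimal: Rivera→Task T1 (29 min), Tanaka→Task T6 (33 min), Jensen→Task T4 (36 min), Eriksen→Task T3 (18 min), Rossi→Task T7 (32 min), Leclerc→Task T5 (27 min) — total 29+33+36+18+32+27 = 175 min.
Min-entry greedy (repeatedly take the single cheapest remaining cell) gives 212 min, worse by 37.
Next-best assignment: Rivera→Task T1, Tanaka→Task T6, Jensen→Task T4, Eriksen→Task T7, Rossi→Task T3, Leclerc→Task T5 = 185 min.
No other one-to-one assignment undercuts 175 min.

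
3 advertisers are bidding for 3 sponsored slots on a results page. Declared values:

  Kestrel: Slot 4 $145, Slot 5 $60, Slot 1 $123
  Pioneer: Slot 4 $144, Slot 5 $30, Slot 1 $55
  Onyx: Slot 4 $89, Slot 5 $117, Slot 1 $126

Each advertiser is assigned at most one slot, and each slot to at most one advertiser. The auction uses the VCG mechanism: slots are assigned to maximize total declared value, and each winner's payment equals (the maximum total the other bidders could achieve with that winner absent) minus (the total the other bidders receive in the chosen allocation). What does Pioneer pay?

Pioneer pays $31.

Efficient allocation: Kestrel→Slot 1 ($123), Pioneer→Slot 4 ($144), Onyx→Slot 5 ($117); total welfare W = $384.
Pioneer receives Slot 4 at value $144, so the others get W − 144 = $240.
Without Pioneer: best allocation of the remaining 2 bidders over all 3 slots is Kestrel→Slot 4 ($145), Onyx→Slot 1 ($126), total $271.
VCG payment = (others' best without Pioneer) − (others' welfare with Pioneer) = 271 − 240 = $31.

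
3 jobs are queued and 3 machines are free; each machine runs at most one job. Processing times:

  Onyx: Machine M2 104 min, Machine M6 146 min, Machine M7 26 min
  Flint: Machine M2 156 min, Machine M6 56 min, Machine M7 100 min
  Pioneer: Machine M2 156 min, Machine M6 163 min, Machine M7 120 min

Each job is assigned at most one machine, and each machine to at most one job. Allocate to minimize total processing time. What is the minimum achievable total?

Min total: 238 min

Treat this as an assignment problem: match each job to one machine.
Optimal: Onyx→Machine M7 (26 min), Flint→Machine M6 (56 min), Pioneer→Machine M2 (156 min) — total 26+56+156 = 238 min.
Next-best assignment: Onyx→Machine M2, Flint→Machine M6, Pioneer→Machine M7 = 280 min.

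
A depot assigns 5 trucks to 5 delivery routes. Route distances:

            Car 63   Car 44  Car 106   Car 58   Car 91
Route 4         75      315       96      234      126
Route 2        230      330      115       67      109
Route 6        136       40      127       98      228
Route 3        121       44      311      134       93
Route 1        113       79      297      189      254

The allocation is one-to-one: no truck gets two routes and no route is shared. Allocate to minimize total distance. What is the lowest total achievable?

Min total: 409 km

This is a one-to-one assignment (minimum-cost bipartite matching).
Optimal: Car 63→Route 1 (113 km), Car 44→Route 6 (40 km), Car 106→Route 4 (96 km), Car 58→Route 2 (67 km), Car 91→Route 3 (93 km) — total 113+40+96+67+93 = 409 km.
No other one-to-one assignment undercuts 409 km.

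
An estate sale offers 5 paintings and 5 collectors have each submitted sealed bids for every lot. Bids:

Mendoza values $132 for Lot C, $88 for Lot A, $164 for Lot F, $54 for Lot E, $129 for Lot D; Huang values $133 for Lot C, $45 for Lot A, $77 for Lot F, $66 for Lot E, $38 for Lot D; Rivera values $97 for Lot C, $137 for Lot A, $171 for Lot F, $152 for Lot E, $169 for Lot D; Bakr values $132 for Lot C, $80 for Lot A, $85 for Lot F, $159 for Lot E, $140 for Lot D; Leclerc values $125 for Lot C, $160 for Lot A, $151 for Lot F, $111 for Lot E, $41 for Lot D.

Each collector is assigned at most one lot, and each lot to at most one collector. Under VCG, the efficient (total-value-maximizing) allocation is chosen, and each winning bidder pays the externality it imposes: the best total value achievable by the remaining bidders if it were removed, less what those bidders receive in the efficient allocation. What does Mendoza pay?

Mendoza pays $2.

Efficient allocation: Mendoza→Lot F ($164), Huang→Lot C ($133), Rivera→Lot D ($169), Bakr→Lot E ($159), Leclerc→Lot A ($160); total welfare W = $785.
Mendoza receives Lot F at value $164, so the others get W − 164 = $621.
Without Mendoza: best allocation of the remaining 4 bidders over all 5 lots is Huang→Lot C ($133), Rivera→Lot F ($171), Bakr→Lot E ($159), Leclerc→Lot A ($160), total $623.
VCG payment = (others' best without Mendoza) − (others' welfare with Mendoza) = 623 − 621 = $2.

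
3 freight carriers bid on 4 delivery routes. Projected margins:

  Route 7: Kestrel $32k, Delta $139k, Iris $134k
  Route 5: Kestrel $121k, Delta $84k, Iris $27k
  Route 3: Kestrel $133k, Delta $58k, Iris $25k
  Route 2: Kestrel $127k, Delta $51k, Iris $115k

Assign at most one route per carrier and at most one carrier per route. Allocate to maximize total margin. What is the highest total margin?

Treat this as an assignment problem: match each carrier to one route.
Optimal: Kestrel→Route 3 ($133k), Delta→Route 7 ($139k), Iris→Route 2 ($115k) — total 133+139+115 = $387k.
Column-greedy (each route in turn goes to its best remaining carrier) gives $285k, worse by 102.
Swapping Delta↔Iris (Delta→Route 2 $51k, Iris→Route 7 $134k) loses 69.

Maximum total: $387k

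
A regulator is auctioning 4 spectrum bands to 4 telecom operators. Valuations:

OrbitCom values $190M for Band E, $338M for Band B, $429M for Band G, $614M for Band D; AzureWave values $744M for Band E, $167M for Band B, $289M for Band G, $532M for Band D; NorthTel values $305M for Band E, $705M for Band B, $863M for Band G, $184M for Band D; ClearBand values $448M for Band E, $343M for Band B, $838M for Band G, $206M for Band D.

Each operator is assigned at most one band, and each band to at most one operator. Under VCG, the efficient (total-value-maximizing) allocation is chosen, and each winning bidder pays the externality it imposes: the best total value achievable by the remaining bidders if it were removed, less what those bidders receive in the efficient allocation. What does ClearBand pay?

Efficient allocation: OrbitCom→Band D ($614M), AzureWave→Band E ($744M), NorthTel→Band B ($705M), ClearBand→Band G ($838M); total welfare W = $2901M.
ClearBand receives Band G at value $838M, so the others get W − 838 = $2063M.
Without ClearBand: best allocation of the remaining 3 bidders over all 4 bands is OrbitCom→Band D ($614M), AzureWave→Band E ($744M), NorthTel→Band G ($863M), total $2221M.
VCG payment = (others' best without ClearBand) − (others' welfare with ClearBand) = 2221 − 2063 = $158M.

ClearBand pays $158M.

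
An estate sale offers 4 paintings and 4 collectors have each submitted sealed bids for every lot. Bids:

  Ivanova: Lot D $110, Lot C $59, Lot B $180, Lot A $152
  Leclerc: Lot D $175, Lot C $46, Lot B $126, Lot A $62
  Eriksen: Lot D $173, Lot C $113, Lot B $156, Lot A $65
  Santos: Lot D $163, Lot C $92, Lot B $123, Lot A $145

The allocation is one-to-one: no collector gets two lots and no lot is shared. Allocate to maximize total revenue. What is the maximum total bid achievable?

Optimal: Ivanova→Lot B ($180), Leclerc→Lot D ($175), Eriksen→Lot C ($113), Santos→Lot A ($145) — total 180+175+113+145 = $613.
Swapping Leclerc↔Santos (Leclerc→Lot A $62, Santos→Lot D $163) loses 95.
Checked against all permutations: $613 is optimal.

Maximum total: $613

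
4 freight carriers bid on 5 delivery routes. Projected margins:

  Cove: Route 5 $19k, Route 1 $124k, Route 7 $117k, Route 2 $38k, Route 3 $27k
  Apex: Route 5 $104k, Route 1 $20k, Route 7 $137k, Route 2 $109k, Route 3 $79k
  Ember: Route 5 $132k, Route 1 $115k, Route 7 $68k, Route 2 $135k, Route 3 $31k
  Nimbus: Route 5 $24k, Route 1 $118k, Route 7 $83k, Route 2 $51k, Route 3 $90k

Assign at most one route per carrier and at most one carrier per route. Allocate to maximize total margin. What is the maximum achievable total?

Maximum total: $486k

This is the linear assignment problem.
Optimal: Cove→Route 1 ($124k), Apex→Route 7 ($137k), Ember→Route 2 ($135k), Nimbus→Route 3 ($90k) — total 124+137+135+90 = $486k.
Column-greedy (each route in turn goes to its best remaining carrier) gives $444k, worse by 42.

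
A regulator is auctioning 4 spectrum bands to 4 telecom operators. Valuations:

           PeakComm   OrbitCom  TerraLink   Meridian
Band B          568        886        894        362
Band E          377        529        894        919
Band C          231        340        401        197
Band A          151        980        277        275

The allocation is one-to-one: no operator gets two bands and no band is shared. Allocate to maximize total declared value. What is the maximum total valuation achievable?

Optimal: PeakComm→Band C ($231M), OrbitCom→Band A ($980M), TerraLink→Band B ($894M), Meridian→Band E ($919M) — total 231+980+894+919 = $3024M.
Column-greedy (each band in turn goes to its best remaining operator) gives $2304M, worse by 720.
Next-best assignment: PeakComm→Band B, OrbitCom→Band A, TerraLink→Band C, Meridian→Band E = $2868M.
Every other assignment is strictly worse.

Max total: $3024M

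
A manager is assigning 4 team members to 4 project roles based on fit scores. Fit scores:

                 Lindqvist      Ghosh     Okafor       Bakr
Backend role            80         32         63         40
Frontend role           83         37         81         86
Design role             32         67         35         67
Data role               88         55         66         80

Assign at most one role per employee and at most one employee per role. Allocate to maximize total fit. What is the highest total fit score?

Optimal: Lindqvist→Backend role (80 pts), Ghosh→Design role (67 pts), Okafor→Frontend role (81 pts), Bakr→Data role (80 pts) — total 80+67+81+80 = 308 pts.
Row-greedy (each employee in turn takes its best remaining role) gives 276 pts, worse by 32.
Checked against all permutations: 308 pts is optimal.

Max total: 308 pts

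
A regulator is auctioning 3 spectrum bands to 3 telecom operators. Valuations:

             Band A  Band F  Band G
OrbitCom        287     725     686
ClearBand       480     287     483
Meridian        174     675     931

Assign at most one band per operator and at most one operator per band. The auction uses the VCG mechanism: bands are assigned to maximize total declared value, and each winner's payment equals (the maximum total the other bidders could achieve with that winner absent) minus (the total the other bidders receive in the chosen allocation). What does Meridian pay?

Meridian pays $3M.

Efficient allocation: OrbitCom→Band F ($725M), ClearBand→Band A ($480M), Meridian→Band G ($931M); total welfare W = $2136M.
Meridian receives Band G at value $931M, so the others get W − 931 = $1205M.
Without Meridian: best allocation of the remaining 2 bidders over all 3 bands is OrbitCom→Band F ($725M), ClearBand→Band G ($483M), total $1208M.
VCG payment = (others' best without Meridian) − (others' welfare with Meridian) = 1208 − 1205 = $3M.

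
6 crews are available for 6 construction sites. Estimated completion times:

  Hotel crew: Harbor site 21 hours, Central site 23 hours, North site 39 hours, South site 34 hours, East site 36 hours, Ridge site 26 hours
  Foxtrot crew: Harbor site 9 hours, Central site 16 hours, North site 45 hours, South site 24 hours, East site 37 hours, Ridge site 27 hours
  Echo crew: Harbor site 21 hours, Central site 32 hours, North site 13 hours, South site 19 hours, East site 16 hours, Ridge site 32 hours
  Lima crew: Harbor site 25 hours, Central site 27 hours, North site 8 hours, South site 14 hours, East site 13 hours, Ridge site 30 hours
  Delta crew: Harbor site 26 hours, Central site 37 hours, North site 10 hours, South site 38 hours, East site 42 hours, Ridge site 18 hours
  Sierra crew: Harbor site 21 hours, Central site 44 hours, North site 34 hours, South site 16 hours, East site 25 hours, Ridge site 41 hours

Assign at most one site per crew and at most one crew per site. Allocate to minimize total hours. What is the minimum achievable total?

Min total: 90 hours

Treat this as an assignment problem: match each crew to one site.
Optimal: Hotel crew→Central site (23 hours), Foxtrot crew→Harbor site (9 hours), Echo crew→East site (16 hours), Lima crew→North site (8 hours), Delta crew→Ridge site (18 hours), Sierra crew→South site (16 hours) — total 23+9+16+8+18+16 = 90 hours.
Row-greedy (each crew in turn takes its cheapest remaining site) gives 97 hours, worse by 7.
Next-best assignment: Hotel crew→Central site, Foxtrot crew→Harbor site, Echo crew→North site, Lima crew→East site, Delta crew→Ridge site, Sierra crew→South site = 92 hours.
Swapping Foxtrot crew↔Echo crew (Foxtrot crew→East site 37 hours, Echo crew→Harbor site 21 hours) adds 33.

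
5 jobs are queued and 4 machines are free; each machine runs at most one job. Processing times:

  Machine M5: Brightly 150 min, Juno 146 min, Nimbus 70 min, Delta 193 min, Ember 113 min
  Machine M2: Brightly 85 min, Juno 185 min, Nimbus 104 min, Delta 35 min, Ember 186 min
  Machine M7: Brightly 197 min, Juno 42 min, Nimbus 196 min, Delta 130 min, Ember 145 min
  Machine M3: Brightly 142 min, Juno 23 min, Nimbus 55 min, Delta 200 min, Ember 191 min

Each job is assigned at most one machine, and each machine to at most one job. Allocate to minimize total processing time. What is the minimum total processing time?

This is the linear assignment problem.
Optimal: Ember→Machine M5 (113 min), Delta→Machine M2 (35 min), Juno→Machine M7 (42 min), Nimbus→Machine M3 (55 min) — total 113+35+42+55 = 245 min.
Row-greedy (each job in turn takes its cheapest remaining machine) gives 308 min, worse by 63.
Next-best assignment: Nimbus→Machine M5, Delta→Machine M2, Ember→Machine M7, Juno→Machine M3 = 273 min.

Min total: 245 min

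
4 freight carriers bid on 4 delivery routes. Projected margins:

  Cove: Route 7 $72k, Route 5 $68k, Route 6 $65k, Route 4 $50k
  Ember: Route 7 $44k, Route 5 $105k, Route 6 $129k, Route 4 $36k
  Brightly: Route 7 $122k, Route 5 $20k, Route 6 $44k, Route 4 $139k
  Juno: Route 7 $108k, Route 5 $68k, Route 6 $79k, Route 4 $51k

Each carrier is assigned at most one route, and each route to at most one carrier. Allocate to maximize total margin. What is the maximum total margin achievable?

Optimal: Cove→Route 5 ($68k), Ember→Route 6 ($129k), Brightly→Route 4 ($139k), Juno→Route 7 ($108k) — total 68+129+139+108 = $444k.
Row-greedy (each carrier in turn takes its best remaining route) gives $408k, worse by 36.

Max total: $444k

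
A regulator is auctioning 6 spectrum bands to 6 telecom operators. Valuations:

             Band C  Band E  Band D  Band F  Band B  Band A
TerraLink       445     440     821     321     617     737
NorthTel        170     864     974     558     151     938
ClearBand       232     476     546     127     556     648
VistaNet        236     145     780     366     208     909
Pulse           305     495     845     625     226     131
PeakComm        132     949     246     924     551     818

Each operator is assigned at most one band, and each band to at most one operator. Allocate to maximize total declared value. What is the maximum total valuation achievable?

Optimal: TerraLink→Band C ($445M), NorthTel→Band E ($864M), ClearBand→Band B ($556M), VistaNet→Band A ($909M), Pulse→Band D ($845M), PeakComm→Band F ($924M) — total 445+864+556+909+845+924 = $4543M.
Column-greedy (each band in turn goes to its best remaining operator) gives $4458M, worse by 85.
Next-best assignment: TerraLink→Band C, NorthTel→Band D, ClearBand→Band B, VistaNet→Band A, Pulse→Band F, PeakComm→Band E = $4458M.
Checked against all permutations: $4543M is optimal.

Max total: $4543M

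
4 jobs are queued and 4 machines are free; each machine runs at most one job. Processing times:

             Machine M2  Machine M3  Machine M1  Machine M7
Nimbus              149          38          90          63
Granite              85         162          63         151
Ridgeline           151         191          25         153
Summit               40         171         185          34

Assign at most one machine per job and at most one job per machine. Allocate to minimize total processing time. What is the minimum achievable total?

Minimum total: 182 min

Treat this as an assignment problem: match each job to one machine.
Optimal: Nimbus→Machine M3 (38 min), Granite→Machine M2 (85 min), Ridgeline→Machine M1 (25 min), Summit→Machine M7 (34 min) — total 38+85+25+34 = 182 min.
Swapping Nimbus↔Summit (Nimbus→Machine M7 63 min, Summit→Machine M3 171 min) adds 162.
Checked against all permutations: 182 min is optimal.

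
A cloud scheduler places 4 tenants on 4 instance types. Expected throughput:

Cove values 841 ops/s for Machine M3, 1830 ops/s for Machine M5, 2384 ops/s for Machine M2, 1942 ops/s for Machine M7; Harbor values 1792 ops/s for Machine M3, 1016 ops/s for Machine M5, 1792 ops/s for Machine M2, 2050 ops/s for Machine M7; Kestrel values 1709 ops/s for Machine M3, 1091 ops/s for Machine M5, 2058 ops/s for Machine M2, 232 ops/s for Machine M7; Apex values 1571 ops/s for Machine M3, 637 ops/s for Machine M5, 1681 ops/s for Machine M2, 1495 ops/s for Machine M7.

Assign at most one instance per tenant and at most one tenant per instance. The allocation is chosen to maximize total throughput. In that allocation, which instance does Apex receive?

Optimal: Cove→Machine M5 (1830 ops/s), Harbor→Machine M7 (2050 ops/s), Kestrel→Machine M2 (2058 ops/s), Apex→Machine M3 (1571 ops/s) — total 1830+2050+2058+1571 = 7509 ops/s.
Column-greedy (each instance in turn goes to its best remaining tenant) gives 7175 ops/s, worse by 334.
No other one-to-one assignment exceeds 7509 ops/s.
Apex's own top instance is Machine M2 (1681 ops/s), but forcing Apex→Machine M2 and reassigning the rest optimally gives only 7270 ops/s — worse by 239.

Apex receives Machine M3.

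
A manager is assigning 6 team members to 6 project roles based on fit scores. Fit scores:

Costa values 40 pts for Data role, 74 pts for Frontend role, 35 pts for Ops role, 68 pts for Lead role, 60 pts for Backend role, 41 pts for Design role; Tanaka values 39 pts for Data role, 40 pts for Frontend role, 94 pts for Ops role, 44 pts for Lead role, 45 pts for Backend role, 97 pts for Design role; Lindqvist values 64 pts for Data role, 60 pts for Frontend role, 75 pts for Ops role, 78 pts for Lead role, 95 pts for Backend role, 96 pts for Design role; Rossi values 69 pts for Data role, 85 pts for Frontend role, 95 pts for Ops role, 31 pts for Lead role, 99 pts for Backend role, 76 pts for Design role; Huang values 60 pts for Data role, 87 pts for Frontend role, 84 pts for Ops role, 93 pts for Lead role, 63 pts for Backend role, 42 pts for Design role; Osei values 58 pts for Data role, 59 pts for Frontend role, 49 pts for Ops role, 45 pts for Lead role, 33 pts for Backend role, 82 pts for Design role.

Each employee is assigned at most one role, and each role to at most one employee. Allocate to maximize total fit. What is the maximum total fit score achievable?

Optimal: Costa→Frontend role (74 pts), Tanaka→Ops role (94 pts), Lindqvist→Design role (96 pts), Rossi→Backend role (99 pts), Huang→Lead role (93 pts), Osei→Data role (58 pts) — total 74+94+96+99+93+58 = 514 pts.
Row-greedy (each employee in turn takes its best remaining role) gives 512 pts, worse by 2.
Every other assignment is strictly worse.

Max total: 514 pts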